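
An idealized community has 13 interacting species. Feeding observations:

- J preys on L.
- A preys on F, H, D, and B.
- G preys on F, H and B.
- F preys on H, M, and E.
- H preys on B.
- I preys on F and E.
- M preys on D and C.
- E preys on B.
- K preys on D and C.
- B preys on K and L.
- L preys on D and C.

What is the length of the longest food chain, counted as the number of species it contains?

6 species

One longest chain: D → K → B → E → F → I.
It has 6 species and 5 links.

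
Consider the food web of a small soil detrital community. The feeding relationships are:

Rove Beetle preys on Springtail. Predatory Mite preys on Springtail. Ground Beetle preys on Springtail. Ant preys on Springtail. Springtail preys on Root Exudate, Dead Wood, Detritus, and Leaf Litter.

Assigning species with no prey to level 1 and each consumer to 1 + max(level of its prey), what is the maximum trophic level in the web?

3

Basal resources (level 1): Root Exudate, Detritus, Leaf Litter, Dead Wood.
Root Exudate → Springtail → Ground Beetle gives Ground Beetle level 3.
No species has a prey at level 3, so no species reaches level 4.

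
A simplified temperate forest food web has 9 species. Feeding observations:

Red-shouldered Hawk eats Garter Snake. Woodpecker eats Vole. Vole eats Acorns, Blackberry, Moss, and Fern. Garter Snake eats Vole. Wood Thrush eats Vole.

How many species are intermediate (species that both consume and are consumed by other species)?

2

Intermediate species (has both prey and predators): Vole, Garter Snake.
Count: 2.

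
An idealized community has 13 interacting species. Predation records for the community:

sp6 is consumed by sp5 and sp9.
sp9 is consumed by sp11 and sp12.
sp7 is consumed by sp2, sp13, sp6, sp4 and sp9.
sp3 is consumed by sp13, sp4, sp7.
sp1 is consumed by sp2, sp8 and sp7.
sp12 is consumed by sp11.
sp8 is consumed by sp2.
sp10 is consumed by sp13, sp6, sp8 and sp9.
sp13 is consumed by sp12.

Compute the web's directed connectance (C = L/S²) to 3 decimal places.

The web has S = 13 species and L = 22 feeding links.
C = L / S² = 22 / 169 = 0.1302 ≈ 0.130.

C = 0.130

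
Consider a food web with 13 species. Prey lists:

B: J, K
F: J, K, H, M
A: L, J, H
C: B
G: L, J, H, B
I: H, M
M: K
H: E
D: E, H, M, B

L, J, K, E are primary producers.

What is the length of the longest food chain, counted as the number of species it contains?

One longest chain: E → H → G.
It has 3 species and 2 links.

3 species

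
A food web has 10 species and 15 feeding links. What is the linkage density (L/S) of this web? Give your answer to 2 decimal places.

There are L = 15 links among S = 10 species.
L/S = 15/10 = 1.5000 ≈ 1.50.

L/S = 1.50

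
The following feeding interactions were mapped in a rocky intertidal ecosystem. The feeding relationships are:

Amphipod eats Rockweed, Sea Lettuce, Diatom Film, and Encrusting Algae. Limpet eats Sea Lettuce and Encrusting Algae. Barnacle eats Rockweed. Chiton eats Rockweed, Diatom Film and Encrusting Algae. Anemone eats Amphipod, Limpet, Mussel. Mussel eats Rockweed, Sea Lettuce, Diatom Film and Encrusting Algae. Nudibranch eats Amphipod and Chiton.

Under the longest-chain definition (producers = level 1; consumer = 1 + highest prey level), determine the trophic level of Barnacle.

Rockweed is a producer → level 1.
Barnacle eats Rockweed → level 2.

Trophic level 2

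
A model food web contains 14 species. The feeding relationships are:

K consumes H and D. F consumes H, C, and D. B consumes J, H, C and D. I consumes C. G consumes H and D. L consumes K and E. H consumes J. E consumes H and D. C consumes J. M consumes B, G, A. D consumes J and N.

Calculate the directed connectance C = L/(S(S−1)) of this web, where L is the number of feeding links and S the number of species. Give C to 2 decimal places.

The web has S = 14 species and L = 23 feeding links.
C = L / (S(S−1)) = 23 / 182 = 0.1264 ≈ 0.13.

C = 0.13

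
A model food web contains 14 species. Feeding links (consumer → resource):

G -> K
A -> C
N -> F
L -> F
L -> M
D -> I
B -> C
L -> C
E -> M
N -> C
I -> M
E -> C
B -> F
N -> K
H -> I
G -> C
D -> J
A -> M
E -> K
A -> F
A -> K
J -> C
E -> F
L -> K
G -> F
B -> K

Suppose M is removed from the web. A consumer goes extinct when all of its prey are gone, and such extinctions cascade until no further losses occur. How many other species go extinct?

Remove M.
Round 1: I (all prey gone) → extinct.
Round 2: H (all prey gone) → extinct.
No further losses. Total secondary extinctions: 2.

2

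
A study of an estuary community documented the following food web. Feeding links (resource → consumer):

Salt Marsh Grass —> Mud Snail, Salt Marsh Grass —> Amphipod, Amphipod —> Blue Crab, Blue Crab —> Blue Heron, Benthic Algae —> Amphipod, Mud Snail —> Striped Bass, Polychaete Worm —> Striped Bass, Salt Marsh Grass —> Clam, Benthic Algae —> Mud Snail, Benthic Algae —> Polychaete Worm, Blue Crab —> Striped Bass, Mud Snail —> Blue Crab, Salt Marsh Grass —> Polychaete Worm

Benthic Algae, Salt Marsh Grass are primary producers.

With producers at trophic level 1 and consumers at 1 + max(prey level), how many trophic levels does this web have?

Producers (level 1): Benthic Algae, Salt Marsh Grass.
Benthic Algae → Mud Snail → Blue Crab → Striped Bass gives Striped Bass level 4.
No species has a prey at level 4, so no species reaches level 5.

4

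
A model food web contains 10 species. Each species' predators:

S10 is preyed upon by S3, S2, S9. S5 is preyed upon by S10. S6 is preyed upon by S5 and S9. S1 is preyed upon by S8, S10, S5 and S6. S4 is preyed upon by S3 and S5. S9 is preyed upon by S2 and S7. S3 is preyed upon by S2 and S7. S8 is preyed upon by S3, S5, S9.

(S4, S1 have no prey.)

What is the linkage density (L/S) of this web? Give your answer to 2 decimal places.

There are L = 19 links among S = 10 species.
L/S = 19/10 = 1.9000 ≈ 1.90.

L/S = 1.90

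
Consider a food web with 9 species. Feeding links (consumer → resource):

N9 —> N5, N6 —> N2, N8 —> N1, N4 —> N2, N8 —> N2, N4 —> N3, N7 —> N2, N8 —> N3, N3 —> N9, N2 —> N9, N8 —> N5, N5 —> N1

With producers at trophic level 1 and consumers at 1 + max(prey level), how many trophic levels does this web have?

Producers (level 1): N1.
N1 → N5 → N9 → N2 → N8 gives N8 level 5.
No species has a prey at level 5, so no species reaches level 6.

5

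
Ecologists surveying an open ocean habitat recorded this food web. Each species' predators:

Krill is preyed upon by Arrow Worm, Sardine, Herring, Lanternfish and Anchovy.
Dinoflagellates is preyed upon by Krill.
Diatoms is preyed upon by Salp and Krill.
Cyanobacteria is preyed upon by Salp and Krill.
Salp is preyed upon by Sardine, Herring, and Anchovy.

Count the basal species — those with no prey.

Basal species (no prey listed): Dinoflagellates, Cyanobacteria, Diatoms.
Count: 3.

3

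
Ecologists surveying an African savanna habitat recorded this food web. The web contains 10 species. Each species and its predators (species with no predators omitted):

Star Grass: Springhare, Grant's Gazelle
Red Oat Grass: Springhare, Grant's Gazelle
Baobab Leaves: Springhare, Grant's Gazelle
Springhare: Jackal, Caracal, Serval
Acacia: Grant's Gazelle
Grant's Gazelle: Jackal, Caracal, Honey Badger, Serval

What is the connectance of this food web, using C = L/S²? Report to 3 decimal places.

The web has S = 10 species and L = 14 feeding links.
C = L / S² = 14 / 100 = 0.1400 ≈ 0.140.

C = 0.140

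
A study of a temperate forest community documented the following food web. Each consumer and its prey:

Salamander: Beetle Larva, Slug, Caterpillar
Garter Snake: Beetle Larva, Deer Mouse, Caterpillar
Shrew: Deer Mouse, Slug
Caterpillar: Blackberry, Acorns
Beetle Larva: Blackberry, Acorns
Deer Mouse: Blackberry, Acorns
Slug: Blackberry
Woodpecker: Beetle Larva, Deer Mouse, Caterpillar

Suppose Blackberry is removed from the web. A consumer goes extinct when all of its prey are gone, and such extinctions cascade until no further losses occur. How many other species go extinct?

Remove Blackberry.
Round 1: Slug (all prey gone) → extinct.
No further losses. Total secondary extinctions: 1.

1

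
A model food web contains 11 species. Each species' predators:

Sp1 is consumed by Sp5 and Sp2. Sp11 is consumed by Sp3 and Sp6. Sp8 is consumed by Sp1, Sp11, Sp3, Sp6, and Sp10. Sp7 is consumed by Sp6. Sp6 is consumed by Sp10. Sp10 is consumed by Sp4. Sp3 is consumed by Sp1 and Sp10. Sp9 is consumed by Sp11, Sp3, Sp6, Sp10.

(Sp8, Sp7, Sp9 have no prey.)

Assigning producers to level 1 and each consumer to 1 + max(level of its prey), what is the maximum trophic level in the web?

5

Producers (level 1): Sp8, Sp7, Sp9.
Sp8 → Sp11 → Sp6 → Sp10 → Sp4 gives Sp4 level 5.
No species has a prey at level 5, so no species reaches level 6.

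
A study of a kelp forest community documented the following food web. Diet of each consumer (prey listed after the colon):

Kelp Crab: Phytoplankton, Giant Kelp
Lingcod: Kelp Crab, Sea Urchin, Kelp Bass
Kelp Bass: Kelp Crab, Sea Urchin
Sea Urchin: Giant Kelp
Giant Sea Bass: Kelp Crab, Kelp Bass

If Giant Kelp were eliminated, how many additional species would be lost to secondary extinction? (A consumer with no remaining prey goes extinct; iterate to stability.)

1

Remove Giant Kelp.
Round 1: Sea Urchin (all prey gone) → extinct.
No further losses. Total secondary extinctions: 1.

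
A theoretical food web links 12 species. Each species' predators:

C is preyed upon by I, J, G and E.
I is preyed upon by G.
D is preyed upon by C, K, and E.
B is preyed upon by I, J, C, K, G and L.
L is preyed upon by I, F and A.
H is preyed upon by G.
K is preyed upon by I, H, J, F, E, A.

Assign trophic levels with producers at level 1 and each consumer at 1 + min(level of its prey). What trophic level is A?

Trophic level 3

B is a producer → level 1.
K eats B → level 2.
A eats K → level 3.
No prey of A is below level 2, so 3 is the minimum.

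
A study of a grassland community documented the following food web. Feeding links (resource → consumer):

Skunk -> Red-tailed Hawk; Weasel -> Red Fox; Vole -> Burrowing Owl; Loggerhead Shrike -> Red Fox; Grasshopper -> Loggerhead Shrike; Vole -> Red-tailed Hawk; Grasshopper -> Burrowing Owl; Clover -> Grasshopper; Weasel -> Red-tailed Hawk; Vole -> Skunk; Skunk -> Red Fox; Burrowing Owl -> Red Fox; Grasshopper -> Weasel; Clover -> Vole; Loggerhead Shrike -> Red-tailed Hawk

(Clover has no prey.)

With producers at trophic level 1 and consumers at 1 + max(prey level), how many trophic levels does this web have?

Producers (level 1): Clover.
Clover → Vole → Skunk → Red-tailed Hawk gives Red-tailed Hawk level 4.
No species has a prey at level 4, so no species reaches level 5.

4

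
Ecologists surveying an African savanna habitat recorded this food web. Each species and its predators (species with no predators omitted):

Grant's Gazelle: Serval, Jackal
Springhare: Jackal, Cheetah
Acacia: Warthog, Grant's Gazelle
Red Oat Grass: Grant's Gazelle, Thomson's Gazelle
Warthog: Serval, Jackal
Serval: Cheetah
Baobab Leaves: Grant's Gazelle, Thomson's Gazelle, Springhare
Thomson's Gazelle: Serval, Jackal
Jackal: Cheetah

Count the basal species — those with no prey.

Basal species (no prey listed): Acacia, Red Oat Grass, Baobab Leaves.
Count: 3.

3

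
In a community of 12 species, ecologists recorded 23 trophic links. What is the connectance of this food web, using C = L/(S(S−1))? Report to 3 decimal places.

The web has S = 12 species and L = 23 feeding links.
C = L / (S(S−1)) = 23 / 132 = 0.1742 ≈ 0.174.

C = 0.174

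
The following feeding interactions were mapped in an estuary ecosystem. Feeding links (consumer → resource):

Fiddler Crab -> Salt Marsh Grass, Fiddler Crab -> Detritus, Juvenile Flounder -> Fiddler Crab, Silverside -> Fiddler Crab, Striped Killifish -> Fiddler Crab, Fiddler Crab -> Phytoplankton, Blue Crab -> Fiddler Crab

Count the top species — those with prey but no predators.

4

Top species (has prey, but nothing eats it): Silverside, Striped Killifish, Blue Crab, Juvenile Flounder.
Count: 4.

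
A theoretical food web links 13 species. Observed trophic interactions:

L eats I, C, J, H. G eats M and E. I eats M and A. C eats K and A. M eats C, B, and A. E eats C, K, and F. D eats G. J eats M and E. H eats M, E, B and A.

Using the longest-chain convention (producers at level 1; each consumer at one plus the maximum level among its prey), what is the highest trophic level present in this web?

Producers (level 1): B, K, F, A.
K → C → M → I → L gives L level 5.
No species has a prey at level 5, so no species reaches level 6.

5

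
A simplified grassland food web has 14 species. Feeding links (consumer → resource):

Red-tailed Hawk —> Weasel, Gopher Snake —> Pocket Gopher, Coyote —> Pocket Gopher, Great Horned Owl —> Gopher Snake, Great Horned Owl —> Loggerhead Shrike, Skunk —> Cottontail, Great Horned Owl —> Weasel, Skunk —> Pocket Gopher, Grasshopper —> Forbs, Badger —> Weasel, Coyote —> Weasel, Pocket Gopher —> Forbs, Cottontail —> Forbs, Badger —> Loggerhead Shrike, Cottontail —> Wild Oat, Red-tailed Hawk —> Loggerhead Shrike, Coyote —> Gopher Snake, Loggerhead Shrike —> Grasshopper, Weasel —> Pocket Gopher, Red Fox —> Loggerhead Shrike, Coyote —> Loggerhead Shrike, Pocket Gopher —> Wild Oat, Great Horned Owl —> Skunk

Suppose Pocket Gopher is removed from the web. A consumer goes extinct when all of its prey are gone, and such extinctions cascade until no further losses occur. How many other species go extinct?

2

Remove Pocket Gopher.
Round 1: Weasel (all prey gone), Gopher Snake (all prey gone) → extinct.
No further losses. Total secondary extinctions: 2.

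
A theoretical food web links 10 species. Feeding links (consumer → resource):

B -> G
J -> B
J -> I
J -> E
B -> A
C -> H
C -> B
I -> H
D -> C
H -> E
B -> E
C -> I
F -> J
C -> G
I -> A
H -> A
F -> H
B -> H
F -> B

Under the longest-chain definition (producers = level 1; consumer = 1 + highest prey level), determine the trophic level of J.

Trophic level 4

E is a producer → level 1.
H eats E (level 1); other prey at levels: A 1 → level 2.
B eats H (level 2); other prey at levels: G 1, E 1, A 1 → level 3.
J eats B (level 3); other prey at levels: E 1, I 3 → level 4.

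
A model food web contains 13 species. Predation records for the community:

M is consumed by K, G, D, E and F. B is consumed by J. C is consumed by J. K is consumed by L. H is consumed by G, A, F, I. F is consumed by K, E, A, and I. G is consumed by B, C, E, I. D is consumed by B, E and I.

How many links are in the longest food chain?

One longest chain: M → D → B → J.
It has 4 species and 3 links.

3 links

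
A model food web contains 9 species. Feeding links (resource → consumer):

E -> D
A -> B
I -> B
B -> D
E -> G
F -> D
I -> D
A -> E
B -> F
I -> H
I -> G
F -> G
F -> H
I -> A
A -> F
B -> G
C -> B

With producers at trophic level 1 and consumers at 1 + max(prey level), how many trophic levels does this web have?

5

Producers (level 1): C, I.
I → A → B → F → H gives H level 5.
No species has a prey at level 5, so no species reaches level 6.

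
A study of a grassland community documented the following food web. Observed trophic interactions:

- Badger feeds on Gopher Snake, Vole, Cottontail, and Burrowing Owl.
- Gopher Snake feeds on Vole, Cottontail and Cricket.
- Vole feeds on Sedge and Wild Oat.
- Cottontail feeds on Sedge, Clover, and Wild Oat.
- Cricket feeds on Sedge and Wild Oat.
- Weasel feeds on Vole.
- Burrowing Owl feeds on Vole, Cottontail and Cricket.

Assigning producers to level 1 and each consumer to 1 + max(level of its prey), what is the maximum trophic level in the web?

Producers (level 1): Sedge, Clover, Wild Oat.
Sedge → Vole → Burrowing Owl → Badger gives Badger level 4.
No species has a prey at level 4, so no species reaches level 5.

4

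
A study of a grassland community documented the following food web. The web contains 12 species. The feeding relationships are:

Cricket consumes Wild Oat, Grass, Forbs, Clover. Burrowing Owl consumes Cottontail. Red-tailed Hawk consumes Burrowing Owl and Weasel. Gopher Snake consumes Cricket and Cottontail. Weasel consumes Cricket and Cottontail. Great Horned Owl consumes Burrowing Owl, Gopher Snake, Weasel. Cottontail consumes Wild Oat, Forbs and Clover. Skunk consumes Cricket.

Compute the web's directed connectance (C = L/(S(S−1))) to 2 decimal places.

The web has S = 12 species and L = 18 feeding links.
C = L / (S(S−1)) = 18 / 132 = 0.1364 ≈ 0.14.

C = 0.14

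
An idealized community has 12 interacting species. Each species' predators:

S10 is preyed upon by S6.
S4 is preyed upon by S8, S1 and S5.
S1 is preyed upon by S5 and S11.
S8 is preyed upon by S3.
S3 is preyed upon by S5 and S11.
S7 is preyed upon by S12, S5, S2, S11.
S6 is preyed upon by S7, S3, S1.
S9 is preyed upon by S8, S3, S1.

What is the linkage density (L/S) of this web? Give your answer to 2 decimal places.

L/S = 1.58

There are L = 19 links among S = 12 species.
L/S = 19/12 = 1.5833 ≈ 1.58.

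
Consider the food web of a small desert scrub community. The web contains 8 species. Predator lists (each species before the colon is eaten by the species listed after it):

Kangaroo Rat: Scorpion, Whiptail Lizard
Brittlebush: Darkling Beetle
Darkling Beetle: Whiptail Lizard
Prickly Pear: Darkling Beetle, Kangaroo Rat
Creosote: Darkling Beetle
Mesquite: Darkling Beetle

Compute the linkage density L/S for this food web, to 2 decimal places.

There are L = 8 links among S = 8 species.
L/S = 8/8 = 1.0000 ≈ 1.00.

L/S = 1.00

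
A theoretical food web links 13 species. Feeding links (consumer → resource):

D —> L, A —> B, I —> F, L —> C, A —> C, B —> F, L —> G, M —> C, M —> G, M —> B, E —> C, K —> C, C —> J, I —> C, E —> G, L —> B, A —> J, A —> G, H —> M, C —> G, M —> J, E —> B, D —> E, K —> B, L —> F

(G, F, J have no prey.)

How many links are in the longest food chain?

3 links

One longest chain: F → B → E → D.
It has 4 species and 3 links.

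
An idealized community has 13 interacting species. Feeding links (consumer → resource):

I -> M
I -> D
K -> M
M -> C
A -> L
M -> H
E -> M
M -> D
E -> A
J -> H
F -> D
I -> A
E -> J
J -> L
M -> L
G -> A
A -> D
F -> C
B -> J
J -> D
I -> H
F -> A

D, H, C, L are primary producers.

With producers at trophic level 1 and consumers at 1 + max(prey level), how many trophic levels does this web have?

3

Producers (level 1): D, H, C, L.
D → A → F gives F level 3.
No species has a prey at level 3, so no species reaches level 4.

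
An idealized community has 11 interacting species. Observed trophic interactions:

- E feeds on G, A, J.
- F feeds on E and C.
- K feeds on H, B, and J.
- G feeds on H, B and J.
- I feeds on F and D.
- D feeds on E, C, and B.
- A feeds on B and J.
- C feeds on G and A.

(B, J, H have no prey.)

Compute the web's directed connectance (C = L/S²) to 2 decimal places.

C = 0.17

The web has S = 11 species and L = 20 feeding links.
C = L / S² = 20 / 121 = 0.1653 ≈ 0.17.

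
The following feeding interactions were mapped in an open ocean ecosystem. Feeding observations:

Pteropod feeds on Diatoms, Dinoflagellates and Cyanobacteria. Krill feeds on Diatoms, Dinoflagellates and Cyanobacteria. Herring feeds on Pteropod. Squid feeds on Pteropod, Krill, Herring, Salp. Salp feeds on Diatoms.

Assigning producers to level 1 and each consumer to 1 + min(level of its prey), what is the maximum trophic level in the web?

3

Producers (level 1): Cyanobacteria, Dinoflagellates, Diatoms.
Following each consumer down to its lowest-level prey: Cyanobacteria → Pteropod → Herring (levels 1 through 3).
All prey of Herring (Pteropod 2) are at level 2 or above, so Herring is at level 1 + 2 = 3.
Every consumer has at least one prey at level 2 or below, so none exceeds level 3.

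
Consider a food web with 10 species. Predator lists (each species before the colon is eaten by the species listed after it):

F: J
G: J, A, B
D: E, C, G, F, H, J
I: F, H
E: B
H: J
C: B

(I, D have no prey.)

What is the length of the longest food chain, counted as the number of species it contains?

One longest chain: D → G → J.
It has 3 species and 2 links.

3 species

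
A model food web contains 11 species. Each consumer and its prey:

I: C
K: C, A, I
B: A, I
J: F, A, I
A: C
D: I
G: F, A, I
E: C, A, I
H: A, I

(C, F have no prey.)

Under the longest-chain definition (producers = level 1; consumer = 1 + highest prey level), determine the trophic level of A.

Trophic level 2

C is a producer → level 1.
A eats C → level 2.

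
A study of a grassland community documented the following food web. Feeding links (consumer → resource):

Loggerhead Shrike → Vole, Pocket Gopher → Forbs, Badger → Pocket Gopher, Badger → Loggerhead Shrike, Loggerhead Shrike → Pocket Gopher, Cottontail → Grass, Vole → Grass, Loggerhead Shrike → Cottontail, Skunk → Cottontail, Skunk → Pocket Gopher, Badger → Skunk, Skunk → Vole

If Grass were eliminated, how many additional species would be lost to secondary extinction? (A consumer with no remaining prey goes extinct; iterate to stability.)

2

Remove Grass.
Round 1: Cottontail (all prey gone), Vole (all prey gone) → extinct.
No further losses. Total secondary extinctions: 2.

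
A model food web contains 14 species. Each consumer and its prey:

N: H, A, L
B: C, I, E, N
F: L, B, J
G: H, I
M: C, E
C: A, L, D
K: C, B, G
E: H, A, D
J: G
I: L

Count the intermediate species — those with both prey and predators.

7

Intermediate species (has both prey and predators): C, I, E, N, B, G, J.
Count: 7.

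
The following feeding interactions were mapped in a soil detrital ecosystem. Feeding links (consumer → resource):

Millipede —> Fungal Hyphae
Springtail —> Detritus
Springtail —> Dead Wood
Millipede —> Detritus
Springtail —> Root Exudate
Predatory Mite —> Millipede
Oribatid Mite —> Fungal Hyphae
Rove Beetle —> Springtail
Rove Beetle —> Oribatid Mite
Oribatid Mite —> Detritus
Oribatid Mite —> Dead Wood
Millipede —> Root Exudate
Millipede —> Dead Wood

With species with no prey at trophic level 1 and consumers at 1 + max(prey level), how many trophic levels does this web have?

Basal resources (level 1): Detritus, Dead Wood, Fungal Hyphae, Root Exudate.
Detritus → Millipede → Predatory Mite gives Predatory Mite level 3.
No species has a prey at level 3, so no species reaches level 4.

3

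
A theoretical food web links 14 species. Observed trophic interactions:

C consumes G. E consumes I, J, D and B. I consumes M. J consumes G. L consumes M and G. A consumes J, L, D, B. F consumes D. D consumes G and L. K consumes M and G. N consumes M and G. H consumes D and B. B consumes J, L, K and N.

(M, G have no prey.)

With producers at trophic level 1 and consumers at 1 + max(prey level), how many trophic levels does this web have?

Producers (level 1): M, G.
M → L → D → A gives A level 4.
No species has a prey at level 4, so no species reaches level 5.

4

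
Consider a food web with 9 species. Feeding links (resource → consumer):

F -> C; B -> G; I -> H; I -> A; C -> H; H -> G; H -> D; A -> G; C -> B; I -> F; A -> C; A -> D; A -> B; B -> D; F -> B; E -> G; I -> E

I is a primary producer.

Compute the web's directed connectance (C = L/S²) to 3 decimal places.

The web has S = 9 species and L = 17 feeding links.
C = L / S² = 17 / 81 = 0.2099 ≈ 0.210.

C = 0.210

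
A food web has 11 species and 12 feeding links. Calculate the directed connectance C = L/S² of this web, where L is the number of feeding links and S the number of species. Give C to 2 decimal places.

C = 0.10

The web has S = 11 species and L = 12 feeding links.
C = L / S² = 12 / 121 = 0.0992 ≈ 0.10.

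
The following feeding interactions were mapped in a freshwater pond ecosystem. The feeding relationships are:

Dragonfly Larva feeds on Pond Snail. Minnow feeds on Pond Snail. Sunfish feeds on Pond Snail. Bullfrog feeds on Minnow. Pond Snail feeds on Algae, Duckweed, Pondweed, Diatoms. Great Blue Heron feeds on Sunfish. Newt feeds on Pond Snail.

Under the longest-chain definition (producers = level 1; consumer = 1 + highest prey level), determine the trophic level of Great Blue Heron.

Trophic level 4

Algae is a producer → level 1.
Pond Snail eats Algae (level 1); other prey at levels: Diatoms 1, Duckweed 1, Pondweed 1 → level 2.
Sunfish eats Pond Snail → level 3.
Great Blue Heron eats Sunfish → level 4.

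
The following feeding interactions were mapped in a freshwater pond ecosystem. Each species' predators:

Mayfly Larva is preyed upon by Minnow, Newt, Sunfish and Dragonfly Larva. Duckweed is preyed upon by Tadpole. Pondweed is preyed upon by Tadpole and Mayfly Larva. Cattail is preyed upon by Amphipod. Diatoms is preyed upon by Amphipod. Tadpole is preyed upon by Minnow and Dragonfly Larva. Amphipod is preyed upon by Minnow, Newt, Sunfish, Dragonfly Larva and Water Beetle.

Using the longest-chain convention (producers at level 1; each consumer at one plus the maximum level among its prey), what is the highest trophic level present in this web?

Producers (level 1): Pondweed, Duckweed, Diatoms, Cattail.
Pondweed → Mayfly Larva → Minnow gives Minnow level 3.
No species has a prey at level 3, so no species reaches level 4.

3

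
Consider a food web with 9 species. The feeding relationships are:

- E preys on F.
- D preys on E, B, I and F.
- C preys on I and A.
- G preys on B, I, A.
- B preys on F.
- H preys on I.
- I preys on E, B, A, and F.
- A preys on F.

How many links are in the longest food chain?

3 links

One longest chain: F → A → I → H.
It has 4 species and 3 links.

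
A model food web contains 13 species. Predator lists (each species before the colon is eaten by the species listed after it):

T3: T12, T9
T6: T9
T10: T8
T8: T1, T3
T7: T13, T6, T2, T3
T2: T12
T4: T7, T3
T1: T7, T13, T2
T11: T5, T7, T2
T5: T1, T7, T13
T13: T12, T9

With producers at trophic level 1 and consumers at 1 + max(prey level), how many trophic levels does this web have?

Producers (level 1): T10, T11, T4.
T10 → T8 → T1 → T7 → T6 → T9 gives T9 level 6.
No species has a prey at level 6, so no species reaches level 7.

6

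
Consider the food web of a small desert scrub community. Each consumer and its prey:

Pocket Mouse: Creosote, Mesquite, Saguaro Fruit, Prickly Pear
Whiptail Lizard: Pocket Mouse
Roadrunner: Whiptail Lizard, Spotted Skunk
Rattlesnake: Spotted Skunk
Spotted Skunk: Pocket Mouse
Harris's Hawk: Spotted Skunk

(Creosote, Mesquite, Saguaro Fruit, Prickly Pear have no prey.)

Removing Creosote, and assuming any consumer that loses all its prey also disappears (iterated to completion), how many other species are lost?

0

Remove Creosote.
Every predator of it retains at least one other prey: Pocket Mouse still has Mesquite, Saguaro Fruit, Prickly Pear.
No consumer loses all prey, so no secondary extinctions occur.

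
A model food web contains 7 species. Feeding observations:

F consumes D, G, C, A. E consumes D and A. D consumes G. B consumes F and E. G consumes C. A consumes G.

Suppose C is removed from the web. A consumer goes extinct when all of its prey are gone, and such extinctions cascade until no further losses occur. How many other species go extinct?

6

Remove C.
Round 1: G (all prey gone) → extinct.
Round 2: D (all prey gone), A (all prey gone) → extinct.
Round 3: E (all prey gone), F (all prey gone) → extinct.
Round 4: B (all prey gone) → extinct.
No further losses. Total secondary extinctions: 6.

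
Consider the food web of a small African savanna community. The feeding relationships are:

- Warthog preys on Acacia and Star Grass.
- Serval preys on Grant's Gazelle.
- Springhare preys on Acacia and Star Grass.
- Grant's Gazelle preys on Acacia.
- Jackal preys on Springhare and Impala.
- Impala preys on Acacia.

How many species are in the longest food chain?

3 species

One longest chain: Acacia → Impala → Jackal.
It has 3 species and 2 links.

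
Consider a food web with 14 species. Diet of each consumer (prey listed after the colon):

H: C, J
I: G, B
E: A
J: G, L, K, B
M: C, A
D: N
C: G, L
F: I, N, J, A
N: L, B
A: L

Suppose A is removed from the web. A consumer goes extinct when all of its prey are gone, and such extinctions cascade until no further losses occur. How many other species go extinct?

1

Remove A.
Round 1: E (all prey gone) → extinct.
No further losses. Total secondary extinctions: 1.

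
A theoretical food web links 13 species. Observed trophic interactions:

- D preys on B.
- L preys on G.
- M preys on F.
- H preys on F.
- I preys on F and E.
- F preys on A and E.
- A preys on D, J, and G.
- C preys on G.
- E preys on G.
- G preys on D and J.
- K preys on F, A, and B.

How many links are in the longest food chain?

One longest chain: B → D → G → E → F → K.
It has 6 species and 5 links.

5 links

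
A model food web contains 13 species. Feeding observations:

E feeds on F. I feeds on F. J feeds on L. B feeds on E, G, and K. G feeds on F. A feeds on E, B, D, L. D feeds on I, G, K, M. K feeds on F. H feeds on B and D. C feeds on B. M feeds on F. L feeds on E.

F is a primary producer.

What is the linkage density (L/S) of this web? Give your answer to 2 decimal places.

There are L = 21 links among S = 13 species.
L/S = 21/13 = 1.6154 ≈ 1.62.

L/S = 1.62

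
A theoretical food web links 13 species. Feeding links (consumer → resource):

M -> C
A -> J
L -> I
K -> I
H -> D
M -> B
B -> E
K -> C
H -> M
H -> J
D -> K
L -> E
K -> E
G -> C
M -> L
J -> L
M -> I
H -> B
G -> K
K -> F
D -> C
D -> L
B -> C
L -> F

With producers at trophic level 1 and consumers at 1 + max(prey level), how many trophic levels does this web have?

Producers (level 1): F, I, C, E.
F → L → J → H gives H level 4.
No species has a prey at level 4, so no species reaches level 5.

4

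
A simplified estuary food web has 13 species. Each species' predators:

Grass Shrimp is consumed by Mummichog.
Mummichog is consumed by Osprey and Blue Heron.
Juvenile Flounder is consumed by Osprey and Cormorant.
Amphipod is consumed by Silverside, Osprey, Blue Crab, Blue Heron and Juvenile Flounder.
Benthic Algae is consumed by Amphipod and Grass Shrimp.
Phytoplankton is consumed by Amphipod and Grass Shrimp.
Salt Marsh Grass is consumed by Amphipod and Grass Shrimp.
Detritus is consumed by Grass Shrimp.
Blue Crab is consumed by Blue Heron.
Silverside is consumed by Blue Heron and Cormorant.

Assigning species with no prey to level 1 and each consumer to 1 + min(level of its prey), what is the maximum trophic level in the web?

Basal resources (level 1): Detritus, Benthic Algae, Salt Marsh Grass, Phytoplankton.
Following each consumer down to its lowest-level prey: Benthic Algae → Amphipod → Silverside → Cormorant (levels 1 through 4).
All prey of Cormorant (Silverside 3, Juvenile Flounder 3) are at level 3 or above, so Cormorant is at level 1 + 3 = 4.
Every consumer has at least one prey at level 3 or below, so none exceeds level 4.

4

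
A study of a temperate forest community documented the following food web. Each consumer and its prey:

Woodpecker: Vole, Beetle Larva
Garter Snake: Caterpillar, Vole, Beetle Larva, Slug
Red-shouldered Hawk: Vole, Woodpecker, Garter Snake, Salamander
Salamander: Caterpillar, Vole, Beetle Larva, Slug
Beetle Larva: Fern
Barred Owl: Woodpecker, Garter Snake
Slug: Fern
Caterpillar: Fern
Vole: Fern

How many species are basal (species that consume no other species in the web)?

Basal species (no prey listed): Fern.
Count: 1.

1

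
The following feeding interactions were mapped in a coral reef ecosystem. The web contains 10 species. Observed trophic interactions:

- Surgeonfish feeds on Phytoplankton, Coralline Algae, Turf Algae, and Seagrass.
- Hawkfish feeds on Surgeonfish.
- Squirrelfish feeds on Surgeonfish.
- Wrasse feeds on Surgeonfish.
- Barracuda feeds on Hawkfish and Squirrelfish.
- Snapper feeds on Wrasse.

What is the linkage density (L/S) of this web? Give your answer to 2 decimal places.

There are L = 10 links among S = 10 species.
L/S = 10/10 = 1.0000 ≈ 1.00.

L/S = 1.00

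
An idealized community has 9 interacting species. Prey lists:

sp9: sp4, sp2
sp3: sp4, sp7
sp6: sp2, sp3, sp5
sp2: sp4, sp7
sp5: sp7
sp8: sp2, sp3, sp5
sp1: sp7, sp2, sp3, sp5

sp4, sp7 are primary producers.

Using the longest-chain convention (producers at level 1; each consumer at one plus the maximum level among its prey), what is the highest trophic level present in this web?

Producers (level 1): sp4, sp7.
sp4 → sp2 → sp8 gives sp8 level 3.
No species has a prey at level 3, so no species reaches level 4.

3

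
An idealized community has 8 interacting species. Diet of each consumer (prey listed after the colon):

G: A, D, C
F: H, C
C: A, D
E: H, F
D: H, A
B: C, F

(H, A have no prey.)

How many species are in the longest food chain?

5 species

One longest chain: H → D → C → F → E.
It has 5 species and 4 links.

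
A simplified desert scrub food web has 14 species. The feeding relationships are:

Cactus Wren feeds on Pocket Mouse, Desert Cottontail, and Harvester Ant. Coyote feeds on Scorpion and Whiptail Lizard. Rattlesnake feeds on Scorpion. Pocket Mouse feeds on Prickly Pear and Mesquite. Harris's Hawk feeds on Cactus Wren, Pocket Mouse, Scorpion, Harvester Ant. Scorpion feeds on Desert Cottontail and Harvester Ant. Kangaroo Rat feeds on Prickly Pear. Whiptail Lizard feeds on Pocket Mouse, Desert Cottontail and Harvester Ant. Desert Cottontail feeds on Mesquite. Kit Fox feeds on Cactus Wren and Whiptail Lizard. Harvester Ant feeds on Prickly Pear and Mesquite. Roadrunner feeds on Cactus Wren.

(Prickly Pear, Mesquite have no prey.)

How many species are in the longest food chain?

4 species

One longest chain: Mesquite → Desert Cottontail → Scorpion → Coyote.
It has 4 species and 3 links.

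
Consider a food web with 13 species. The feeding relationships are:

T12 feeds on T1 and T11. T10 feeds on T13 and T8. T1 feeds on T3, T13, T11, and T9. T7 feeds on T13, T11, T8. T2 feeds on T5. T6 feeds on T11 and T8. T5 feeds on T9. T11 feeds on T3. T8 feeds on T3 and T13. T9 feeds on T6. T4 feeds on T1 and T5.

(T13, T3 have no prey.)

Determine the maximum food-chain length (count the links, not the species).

One longest chain: T13 → T8 → T6 → T9 → T1 → T12.
It has 6 species and 5 links.

5 links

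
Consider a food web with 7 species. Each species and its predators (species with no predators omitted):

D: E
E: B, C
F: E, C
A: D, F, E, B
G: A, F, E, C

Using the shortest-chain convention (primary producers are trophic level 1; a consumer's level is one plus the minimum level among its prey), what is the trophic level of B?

Trophic level 3

G is a producer → level 1.
A eats G → level 2.
B eats A → level 3.
No prey of B is below level 2, so 3 is the minimum.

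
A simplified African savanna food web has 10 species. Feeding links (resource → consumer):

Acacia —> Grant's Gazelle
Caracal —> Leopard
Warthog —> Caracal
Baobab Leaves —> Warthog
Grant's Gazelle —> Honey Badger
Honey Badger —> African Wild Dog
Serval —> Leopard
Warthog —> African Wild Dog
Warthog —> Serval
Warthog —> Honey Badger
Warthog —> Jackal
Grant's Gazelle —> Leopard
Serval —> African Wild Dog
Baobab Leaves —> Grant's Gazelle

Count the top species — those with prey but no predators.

3

Top species (has prey, but nothing eats it): Jackal, African Wild Dog, Leopard.
Count: 3.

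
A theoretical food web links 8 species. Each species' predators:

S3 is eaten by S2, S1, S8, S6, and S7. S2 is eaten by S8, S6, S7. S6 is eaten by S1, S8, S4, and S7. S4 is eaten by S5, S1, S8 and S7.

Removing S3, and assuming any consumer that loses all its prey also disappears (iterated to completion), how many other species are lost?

7

Remove S3.
Round 1: S2 (all prey gone) → extinct.
Round 2: S6 (all prey gone) → extinct.
Round 3: S4 (all prey gone) → extinct.
Round 4: S5 (all prey gone), S1 (all prey gone), S8 (all prey gone), S7 (all prey gone) → extinct.
No further losses. Total secondary extinctions: 7.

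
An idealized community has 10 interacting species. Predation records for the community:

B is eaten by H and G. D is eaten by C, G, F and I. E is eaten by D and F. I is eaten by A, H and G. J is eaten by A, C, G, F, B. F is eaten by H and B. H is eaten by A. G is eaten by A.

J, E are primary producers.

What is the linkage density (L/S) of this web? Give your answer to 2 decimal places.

L/S = 2.00

There are L = 20 links among S = 10 species.
L/S = 20/10 = 2.0000 ≈ 2.00.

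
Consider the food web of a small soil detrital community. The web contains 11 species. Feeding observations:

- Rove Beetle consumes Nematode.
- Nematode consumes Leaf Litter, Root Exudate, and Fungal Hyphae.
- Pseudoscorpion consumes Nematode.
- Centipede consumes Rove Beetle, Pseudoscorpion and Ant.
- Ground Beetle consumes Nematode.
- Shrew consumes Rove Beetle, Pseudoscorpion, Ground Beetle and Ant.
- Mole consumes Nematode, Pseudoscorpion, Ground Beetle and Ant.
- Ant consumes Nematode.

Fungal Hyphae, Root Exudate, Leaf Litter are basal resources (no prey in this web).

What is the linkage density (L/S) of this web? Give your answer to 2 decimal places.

There are L = 18 links among S = 11 species.
L/S = 18/11 = 1.6364 ≈ 1.64.

L/S = 1.64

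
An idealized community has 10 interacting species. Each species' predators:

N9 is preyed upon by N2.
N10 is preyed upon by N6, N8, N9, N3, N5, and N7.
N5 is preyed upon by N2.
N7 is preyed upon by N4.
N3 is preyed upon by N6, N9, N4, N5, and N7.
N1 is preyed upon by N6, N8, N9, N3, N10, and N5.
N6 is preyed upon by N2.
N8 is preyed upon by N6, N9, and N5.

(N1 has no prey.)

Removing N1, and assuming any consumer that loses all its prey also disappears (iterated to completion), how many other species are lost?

9

Remove N1.
Round 1: N10 (all prey gone) → extinct.
Round 2: N3 (all prey gone), N8 (all prey gone) → extinct.
Round 3: N7 (all prey gone), N9 (all prey gone), N5 (all prey gone), N6 (all prey gone) → extinct.
Round 4: N4 (all prey gone), N2 (all prey gone) → extinct.
No further losses. Total secondary extinctions: 9.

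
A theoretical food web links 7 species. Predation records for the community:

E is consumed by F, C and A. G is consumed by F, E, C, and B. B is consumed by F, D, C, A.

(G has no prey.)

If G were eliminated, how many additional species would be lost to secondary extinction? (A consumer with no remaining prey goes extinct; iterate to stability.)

Remove G.
Round 1: E (all prey gone), B (all prey gone) → extinct.
Round 2: C (all prey gone), A (all prey gone), F (all prey gone), D (all prey gone) → extinct.
No further losses. Total secondary extinctions: 6.

6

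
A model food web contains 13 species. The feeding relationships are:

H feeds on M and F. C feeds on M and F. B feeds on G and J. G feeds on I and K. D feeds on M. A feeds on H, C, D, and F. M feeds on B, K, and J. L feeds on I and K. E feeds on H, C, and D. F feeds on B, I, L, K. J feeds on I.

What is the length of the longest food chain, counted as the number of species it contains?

One longest chain: K → G → B → M → C → E.
It has 6 species and 5 links.

6 species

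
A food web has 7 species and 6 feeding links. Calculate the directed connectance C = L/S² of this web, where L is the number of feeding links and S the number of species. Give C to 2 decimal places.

The web has S = 7 species and L = 6 feeding links.
C = L / S² = 6 / 49 = 0.1224 ≈ 0.12.

C = 0.12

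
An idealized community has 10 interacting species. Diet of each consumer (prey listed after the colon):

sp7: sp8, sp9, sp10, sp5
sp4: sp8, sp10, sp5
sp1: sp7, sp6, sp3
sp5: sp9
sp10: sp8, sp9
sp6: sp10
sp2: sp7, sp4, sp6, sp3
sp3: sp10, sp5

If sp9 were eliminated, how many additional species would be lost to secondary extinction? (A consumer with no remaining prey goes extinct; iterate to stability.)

1

Remove sp9.
Round 1: sp5 (all prey gone) → extinct.
No further losses. Total secondary extinctions: 1.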